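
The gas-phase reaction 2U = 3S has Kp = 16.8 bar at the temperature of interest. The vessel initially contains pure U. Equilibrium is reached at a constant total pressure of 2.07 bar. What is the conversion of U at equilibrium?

Basis: 1 mol U initially; let X = conversion of U. Extent ξ = 0.5X.
Species balance: n_U = 1 − X; n_S = 1.5X.
Summing: n_T = 1 + 0.5X.
With p_i = (n_i/n_T)P, Kp = p_S^3 / (p_U^2).
Setting this equal to 16.8 bar and taking the physical root (0 < X < 1) gives X = 0.685.

X = 0.685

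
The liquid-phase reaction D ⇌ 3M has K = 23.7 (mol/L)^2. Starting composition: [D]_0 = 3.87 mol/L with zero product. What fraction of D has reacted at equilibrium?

Let X = conversion of D; extent ξ = 3.87·X mol/L.
Concentrations: [D] = 3.87 − 3.87X; [M] = 11.6X.
K = [M]^3 / ([D]).
Setting equal to 23.7 and solving for X on (0,1) gives X = 0.338.

X = 0.338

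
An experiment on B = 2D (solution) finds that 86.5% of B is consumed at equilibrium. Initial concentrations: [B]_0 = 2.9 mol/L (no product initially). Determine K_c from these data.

K_c = 64.3 mol/L

Let X = conversion of B.
Concentrations: [B] = 2.9 − 2.9X; [D] = 5.8X.
At X = 0.865: [B] = 0.392, [D] = 5.02.
K_c = [D]^2 / ([B]) = 64.3 mol/L.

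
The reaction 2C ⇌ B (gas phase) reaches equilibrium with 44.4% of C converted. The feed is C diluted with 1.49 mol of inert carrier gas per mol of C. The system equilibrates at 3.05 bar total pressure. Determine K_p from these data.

Let X = conversion of C (basis 1 mol C); extent of reaction ξ = 0.5X.
Moles: n_C = 1 − X; n_B = 0.5X; n_I = 1.49 (inert).
n_T = Σnᵢ = 2.49 − 0.5X.
At X = 0.444: n_C = 0.556, n_B = 0.222, n_T = 2.27.
p_i = (n_i/n_T)·P. K_p = p_B / (p_C^2) = 0.534 bar^-1.

K_p = 0.534 bar^-1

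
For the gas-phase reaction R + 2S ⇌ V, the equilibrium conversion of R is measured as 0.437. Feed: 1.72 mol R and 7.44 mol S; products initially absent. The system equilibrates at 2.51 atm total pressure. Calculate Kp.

Kp = 0.205 atm^-2

Take 1.72 mol R as basis and let X be its fractional conversion, so ξ = 1.72X.
Moles: n_R = 1.72 − 1.72X; n_S = 7.44 − 3.44X; n_V = 1.72X.
Summing: n_T = 9.16 − 3.44X.
At X = 0.437: n_R = 0.968, n_S = 5.94, n_V = 0.752, n_T = 7.66.
p_i = (n_i/n_T)·P. Kp = p_V / (p_R p_S^2) = 0.205 atm^-2.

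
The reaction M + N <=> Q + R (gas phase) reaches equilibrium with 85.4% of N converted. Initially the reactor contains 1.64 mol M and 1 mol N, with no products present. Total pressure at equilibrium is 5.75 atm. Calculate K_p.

K_p = 6.36

Basis: 1 mol N initially; let X = conversion of N. Extent ξ = X.
Species balance: n_M = 1.64 − X; n_N = 1 − X; n_Q = X; n_R = X.
Since Δν = 0, n_T = 2.64 throughout.
At X = 0.854: n_M = 0.786, n_N = 0.146, n_Q = 0.854, n_R = 0.854, n_T = 2.64.
p_i = (n_i/n_T)·P. K_p = p_Q p_R / (p_M p_N) = 6.36.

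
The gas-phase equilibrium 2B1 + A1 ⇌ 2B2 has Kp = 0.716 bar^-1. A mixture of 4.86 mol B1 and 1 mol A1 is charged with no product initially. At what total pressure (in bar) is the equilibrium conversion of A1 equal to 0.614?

P = 2.17 bar

Take 1 mol A1 as basis and let X be its fractional conversion, so ξ = X.
Mole table: n_B1 = 4.86 − 2X; n_A1 = 1 − X; n_B2 = 2X.
Total moles n_T = 5.86 − X.
Kp = p_B2^2 / (p_B1^2 p_A1) with p_i = (n_i/n_T)·P.
At X = 0.614: the mole-fraction product g(X) = Π y_i^ν_i = 1.554. Since Kp = g(X)·P^{-1}, P = (g/Kp)^(1/1) = (1.554/0.716)^(1/1) = 2.17 bar.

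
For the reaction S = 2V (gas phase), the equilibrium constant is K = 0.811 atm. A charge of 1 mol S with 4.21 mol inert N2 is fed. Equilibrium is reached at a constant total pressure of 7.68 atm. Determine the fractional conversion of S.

X = 0.316

Take 1 mol S as basis and let X be its fractional conversion, so ξ = X.
Moles: n_S = 1 − X; n_V = 2X; n_I = 4.21 (inert).
n_T = Σnᵢ = 5.21 + X.
With p_i = (n_i/n_T)P, K = p_V^2 / (p_S).
This yields a degree-2 equation in X; solving on (0,1), X = 0.316.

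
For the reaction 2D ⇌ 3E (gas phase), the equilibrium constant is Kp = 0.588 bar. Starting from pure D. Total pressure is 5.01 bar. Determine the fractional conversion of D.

X = 0.275

Take 1 mol D as basis and let X be its fractional conversion, so ξ = 0.5X.
Moles: n_D = 1 − X; n_E = 1.5X.
Summing: n_T = 1 + 0.5X.
With p_i = (n_i/n_T)P, Kp = p_E^3 / (p_D^2).
This yields a degree-3 equation in X; solving on (0,1), X = 0.275.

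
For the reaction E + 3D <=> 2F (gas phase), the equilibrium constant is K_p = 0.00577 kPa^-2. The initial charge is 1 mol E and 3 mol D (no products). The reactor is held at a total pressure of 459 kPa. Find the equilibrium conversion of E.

X = 0.853

Let X = conversion of E (basis 1 mol E); extent of reaction ξ = X.
At extent ξ: n_E = 1 − X; n_D = 3 − 3X; n_F = 2X.
n_T = Σnᵢ = 4 − 2X.
Mole fractions y_i = n_i/n_T; K_p = p_F^2 / (p_E p_D^3) with p_i = y_i·P.
Substituting and setting equal to 0.00577 kPa^-2 gives a polynomial in X; the root in (0,1) is X = 0.853.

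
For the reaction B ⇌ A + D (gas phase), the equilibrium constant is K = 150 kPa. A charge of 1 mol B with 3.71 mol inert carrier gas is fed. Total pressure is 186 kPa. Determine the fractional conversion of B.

X = 0.842

Take 1 mol B as basis and let X be its fractional conversion, so ξ = X.
At extent ξ: n_B = 1 − X; n_A = X; n_D = X; n_I = 3.71 (inert).
Total moles n_T = 4.71 + X.
With p_i = (n_i/n_T)P, K = p_A p_D / (p_B).
This yields a degree-2 equation in X; solving on (0,1), X = 0.842.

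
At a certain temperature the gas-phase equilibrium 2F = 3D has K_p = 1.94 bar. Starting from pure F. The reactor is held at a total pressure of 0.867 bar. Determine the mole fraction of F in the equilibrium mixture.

Let X = conversion of F (basis 1 mol F); extent of reaction ξ = 0.5X.
Mole table: n_F = 1 − X; n_D = 1.5X.
n_T = Σnᵢ = 1 + 0.5X.
y_i = n_i/n_T, p_i = y_i·P. K_p = p_D^3 / (p_F^2).
This yields a degree-3 equation in X; solving on (0,1), X = 0.553.
Then n_F = 0.447, n_T = 1.28, so y_F = 0.350.

y_F = 0.350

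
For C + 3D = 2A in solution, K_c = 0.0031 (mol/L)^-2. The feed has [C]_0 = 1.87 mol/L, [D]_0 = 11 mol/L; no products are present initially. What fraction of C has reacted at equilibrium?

Let X = conversion of C; extent ξ = 1.87·X mol/L.
Concentrations: [C] = 1.87 − 1.87X; [D] = 11 − 5.61X; [A] = 3.74X.
K_c = [A]^2 / ([C] [D]^3).
This equals 0.0031 at X = 0.405 (the root in 0 < X < 1).

X = 0.405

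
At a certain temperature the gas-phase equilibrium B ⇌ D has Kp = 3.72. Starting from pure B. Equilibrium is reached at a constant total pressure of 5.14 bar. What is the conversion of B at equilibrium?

Take 1 mol B as basis and let X be its fractional conversion, so ξ = X.
Moles: n_B = 1 − X; n_D = X.
n_T stays at 1 (no change in mole number).
y_i = n_i/n_T, p_i = y_i·P. Kp = p_D / (p_B).
Substituting and setting equal to 3.72 gives a polynomial in X; the root in (0,1) is X = 0.788.

X = 0.788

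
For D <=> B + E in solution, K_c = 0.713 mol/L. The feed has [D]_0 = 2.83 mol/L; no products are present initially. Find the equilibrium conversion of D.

Let X = conversion of D; extent ξ = 2.83·X mol/L.
Concentrations: [D] = 2.83 − 2.83X; [B] = 2.83X; [E] = 2.83X.
K_c = [B] [E] / ([D]).
This equals 0.713 at X = 0.392 (the root in 0 < X < 1).

X = 0.392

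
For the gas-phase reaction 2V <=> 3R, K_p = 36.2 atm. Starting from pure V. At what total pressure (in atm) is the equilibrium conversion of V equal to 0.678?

Basis: 1 mol V initially; let X = conversion of V. Extent ξ = 0.5X.
Moles: n_V = 1 − X; n_R = 1.5X.
n_T = Σnᵢ = 1 + 0.5X.
K_p = p_R^3 / (p_V^2) with p_i = (n_i/n_T)·P.
At X = 0.678: the mole-fraction product g(X) = Π y_i^ν_i = 7.577. Since K_p = g(X)·P^{1}, P = (K_p/g)^(1/1) = (36.2/7.577)^(1/1) = 4.78 atm.

P = 4.78 atm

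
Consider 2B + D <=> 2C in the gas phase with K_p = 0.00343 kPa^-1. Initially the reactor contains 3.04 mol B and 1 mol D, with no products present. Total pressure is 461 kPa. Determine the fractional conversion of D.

X = 0.490

Take 1 mol D as basis and let X be its fractional conversion, so ξ = X.
Species balance: n_B = 3.04 − 2X; n_D = 1 − X; n_C = 2X.
Total moles n_T = 4.04 − X.
With p_i = (n_i/n_T)P, K_p = p_C^2 / (p_B^2 p_D).
This yields a degree-3 equation in X; solving on (0,1), X = 0.490.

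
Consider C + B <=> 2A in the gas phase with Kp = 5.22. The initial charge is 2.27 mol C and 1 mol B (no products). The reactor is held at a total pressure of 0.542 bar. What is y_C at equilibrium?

Take 1 mol B as basis and let X be its fractional conversion, so ξ = X.
Mole table: n_C = 2.27 − X; n_B = 1 − X; n_A = 2X.
n_T stays at 3.27 (no change in mole number).
y_i = n_i/n_T, p_i = y_i·P. Kp = p_A^2 / (p_C p_B).
Setting this equal to 5.22 and taking the physical root (0 < X < 1) gives X = 0.733.
Then n_C = 1.54, n_T = 3.27, so y_C = 0.470.

y_C = 0.470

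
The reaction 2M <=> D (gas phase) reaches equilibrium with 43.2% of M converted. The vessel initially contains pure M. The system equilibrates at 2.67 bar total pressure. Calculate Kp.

Let X = conversion of M (basis 1 mol M); extent of reaction ξ = 0.5X.
At extent ξ: n_M = 1 − X; n_D = 0.5X.
n_T = Σnᵢ = 1 − 0.5X.
At X = 0.432: n_M = 0.568, n_D = 0.216, n_T = 0.784.
p_i = (n_i/n_T)·P. Kp = p_D / (p_M^2) = 0.197 bar^-1.

Kp = 0.197 bar^-1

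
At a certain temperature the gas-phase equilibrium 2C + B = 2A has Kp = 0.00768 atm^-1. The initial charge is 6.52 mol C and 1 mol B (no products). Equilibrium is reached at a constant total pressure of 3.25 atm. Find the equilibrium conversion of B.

Take 1 mol B as basis and let X be its fractional conversion, so ξ = X.
At extent ξ: n_C = 6.52 − 2X; n_B = 1 − X; n_A = 2X.
Summing: n_T = 7.52 − X.
Mole fractions y_i = n_i/n_T; Kp = p_A^2 / (p_C^2 p_B) with p_i = y_i·P.
Setting this equal to 0.00768 atm^-1 and taking the physical root (0 < X < 1) gives X = 0.165.

X = 0.165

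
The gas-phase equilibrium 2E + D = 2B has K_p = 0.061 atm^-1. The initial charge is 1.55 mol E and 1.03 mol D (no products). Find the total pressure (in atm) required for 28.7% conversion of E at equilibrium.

Take 1.55 mol E as basis and let X be its fractional conversion, so ξ = 0.775X.
Mole table: n_E = 1.55 − 1.55X; n_D = 1.03 − 0.775X; n_B = 1.55X.
n_T = Σnᵢ = 2.58 − 0.775X.
K_p = p_B^2 / (p_E^2 p_D) with p_i = (n_i/n_T)·P.
At X = 0.287: the mole-fraction product g(X) = Π y_i^ν_i = 0.473. Since K_p = g(X)·P^{-1}, P = (g/K_p)^(1/1) = (0.473/0.061)^(1/1) = 7.75 atm.

P = 7.75 atm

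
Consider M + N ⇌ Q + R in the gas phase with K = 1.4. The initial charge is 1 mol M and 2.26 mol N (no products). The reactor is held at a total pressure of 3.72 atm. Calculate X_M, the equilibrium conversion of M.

Basis: 1 mol M initially; let X = conversion of M. Extent ξ = X.
Species balance: n_M = 1 − X; n_N = 2.26 − X; n_Q = X; n_R = X.
n_T stays at 3.26 (no change in mole number).
With p_i = (n_i/n_T)P, K = p_Q p_R / (p_M p_N).
Equating to 1.4 and solving on 0 < X < 1: X = 0.741.

X = 0.741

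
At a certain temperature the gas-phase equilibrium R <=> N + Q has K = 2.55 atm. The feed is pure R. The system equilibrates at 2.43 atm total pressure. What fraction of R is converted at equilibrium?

Basis: 1 mol R initially; let X = conversion of R. Extent ξ = X.
At extent ξ: n_R = 1 − X; n_N = X; n_Q = X.
n_T = Σnᵢ = 1 + X.
With p_i = (n_i/n_T)P, K = p_N p_Q / (p_R).
This yields a degree-2 equation in X; solving on (0,1), X = 0.716.

X = 0.716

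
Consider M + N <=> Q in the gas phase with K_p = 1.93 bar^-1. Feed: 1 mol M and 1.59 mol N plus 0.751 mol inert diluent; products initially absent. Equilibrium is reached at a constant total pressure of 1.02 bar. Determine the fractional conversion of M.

Take 1 mol M as basis and let X be its fractional conversion, so ξ = X.
At extent ξ: n_M = 1 − X; n_N = 1.59 − X; n_Q = X; n_I = 0.751 (inert).
Total moles n_T = 3.34 − X.
y_i = n_i/n_T, p_i = y_i·P. K_p = p_Q / (p_M p_N).
Substituting and setting equal to 1.93 bar^-1 gives a polynomial in X; the root in (0,1) is X = 0.439.

X = 0.439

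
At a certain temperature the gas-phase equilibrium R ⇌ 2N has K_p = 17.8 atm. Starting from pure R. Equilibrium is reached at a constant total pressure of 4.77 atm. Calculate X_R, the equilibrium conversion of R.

Basis: 1 mol R initially; let X = conversion of R. Extent ξ = X.
Moles: n_R = 1 − X; n_N = 2X.
Summing: n_T = 1 + X.
y_i = n_i/n_T, p_i = y_i·P. K_p = p_N^2 / (p_R).
Setting this equal to 17.8 atm and taking the physical root (0 < X < 1) gives X = 0.695.

X = 0.695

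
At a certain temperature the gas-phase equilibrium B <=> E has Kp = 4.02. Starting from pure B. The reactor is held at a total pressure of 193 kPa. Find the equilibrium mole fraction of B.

Basis: 1 mol B initially; let X = conversion of B. Extent ξ = X.
Mole table: n_B = 1 − X; n_E = X.
Total moles n_T = 1 (Δν = 0, constant).
Mole fractions y_i = n_i/n_T; Kp = p_E / (p_B) with p_i = y_i·P.
This yields a degree-1 equation in X; solving on (0,1), X = 0.801.
Then n_B = 0.199, n_T = 1, so y_B = 0.199.

y_B = 0.199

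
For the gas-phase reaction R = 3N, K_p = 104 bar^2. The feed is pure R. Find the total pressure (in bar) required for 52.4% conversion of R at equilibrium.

Take 1 mol R as basis and let X be its fractional conversion, so ξ = X.
Species balance: n_R = 1 − X; n_N = 3X.
Summing: n_T = 1 + 2X.
K_p = p_N^3 / (p_R) with p_i = (n_i/n_T)·P.
At X = 0.524: the mole-fraction product g(X) = Π y_i^ν_i = 1.946. Since K_p = g(X)·P^{2}, P = (K_p/g)^(1/2) = (104/1.946)^(1/2) = 7.31 bar.

P = 7.31 bar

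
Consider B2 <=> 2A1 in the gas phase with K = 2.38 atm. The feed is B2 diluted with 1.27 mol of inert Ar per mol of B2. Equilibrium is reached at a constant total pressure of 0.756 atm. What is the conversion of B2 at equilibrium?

X = 0.759

Take 1 mol B2 as basis and let X be its fractional conversion, so ξ = X.
Mole table: n_B2 = 1 − X; n_A1 = 2X; n_I = 1.27 (inert).
Total moles n_T = 2.27 + X.
With p_i = (n_i/n_T)P, K = p_A1^2 / (p_B2).
Setting this equal to 2.38 atm and taking the physical root (0 < X < 1) gives X = 0.759.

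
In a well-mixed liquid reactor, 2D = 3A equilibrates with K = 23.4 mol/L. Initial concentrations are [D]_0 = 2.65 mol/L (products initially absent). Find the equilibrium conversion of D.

X = 0.665

Let X = conversion of D; extent ξ = 2.65X/2 mol/L.
Concentrations: [D] = 2.65 − 2.65X; [A] = 3.97X.
K = [A]^3 / ([D]^2).
This equals 23.4 at X = 0.665 (the root in 0 < X < 1).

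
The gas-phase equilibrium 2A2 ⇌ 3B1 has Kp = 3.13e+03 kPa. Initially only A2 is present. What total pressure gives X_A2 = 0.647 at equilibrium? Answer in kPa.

Basis: 1 mol A2 initially; let X = conversion of A2. Extent ξ = 0.5X.
Moles: n_A2 = 1 − X; n_B1 = 1.5X.
Total moles n_T = 1 + 0.5X.
Kp = p_B1^3 / (p_A2^2) with p_i = (n_i/n_T)·P.
At X = 0.647: the mole-fraction product g(X) = Π y_i^ν_i = 5.543. Since Kp = g(X)·P^{1}, P = (Kp/g)^(1/1) = (3.13e+03/5.543)^(1/1) = 565 kPa.

P = 565 kPa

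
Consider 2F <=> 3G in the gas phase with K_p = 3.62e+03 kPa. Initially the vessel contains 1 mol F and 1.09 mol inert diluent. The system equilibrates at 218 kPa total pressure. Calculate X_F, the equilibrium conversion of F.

X = 0.797

Let X = conversion of F (basis 1 mol F); extent of reaction ξ = 0.5X.
Moles: n_F = 1 − X; n_G = 1.5X; n_I = 1.09 (inert).
Total moles n_T = 2.09 + 0.5X.
Mole fractions y_i = n_i/n_T; K_p = p_G^3 / (p_F^2) with p_i = y_i·P.
This yields a degree-3 equation in X; solving on (0,1), X = 0.797.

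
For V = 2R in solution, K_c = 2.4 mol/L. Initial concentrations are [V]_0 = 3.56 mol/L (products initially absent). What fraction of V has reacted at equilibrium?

Let X = conversion of V; extent ξ = 3.56·X mol/L.
Concentrations: [V] = 3.56 − 3.56X; [R] = 7.12X.
K_c = [R]^2 / ([V]).
Solving K_c = 2.4 for X ∈ (0,1): X = 0.335.

X = 0.335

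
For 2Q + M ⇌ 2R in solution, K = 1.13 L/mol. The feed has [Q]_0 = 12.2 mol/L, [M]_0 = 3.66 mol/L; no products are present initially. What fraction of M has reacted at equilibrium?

X = 0.797

Let X = conversion of M; extent ξ = 3.66·X mol/L.
Concentrations: [Q] = 12.2 − 7.32X; [M] = 3.66 − 3.66X; [R] = 7.32X.
K = [R]^2 / ([Q]^2 [M]).
Solving K = 1.13 for X ∈ (0,1): X = 0.797.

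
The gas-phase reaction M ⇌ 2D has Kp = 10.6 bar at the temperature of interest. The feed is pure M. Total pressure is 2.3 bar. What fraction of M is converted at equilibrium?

Take 1 mol M as basis and let X be its fractional conversion, so ξ = X.
At extent ξ: n_M = 1 − X; n_D = 2X.
Total moles n_T = 1 + X.
With p_i = (n_i/n_T)P, Kp = p_D^2 / (p_M).
Equating to 10.6 bar and solving on 0 < X < 1: X = 0.732.

X = 0.732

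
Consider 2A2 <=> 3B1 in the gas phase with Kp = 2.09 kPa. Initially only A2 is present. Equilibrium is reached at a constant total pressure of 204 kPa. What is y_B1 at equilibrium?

y_B1 = 0.189

Take 1 mol A2 as basis and let X be its fractional conversion, so ξ = 0.5X.
Mole table: n_A2 = 1 − X; n_B1 = 1.5X.
Total moles n_T = 1 + 0.5X.
Mole fractions y_i = n_i/n_T; Kp = p_B1^3 / (p_A2^2) with p_i = y_i·P.
Substituting and setting equal to 2.09 kPa gives a polynomial in X; the root in (0,1) is X = 0.134.
Then n_B1 = 0.202, n_T = 1.07, so y_B1 = 0.189.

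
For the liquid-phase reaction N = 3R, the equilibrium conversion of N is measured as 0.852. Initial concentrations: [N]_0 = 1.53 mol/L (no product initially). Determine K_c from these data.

Let X = conversion of N.
Concentrations: [N] = 1.53 − 1.53X; [R] = 4.59X.
At X = 0.852: [N] = 0.226, [R] = 3.91.
K_c = [R]^3 / ([N]) = 264 (mol/L)^2.

K_c = 264 (mol/L)^2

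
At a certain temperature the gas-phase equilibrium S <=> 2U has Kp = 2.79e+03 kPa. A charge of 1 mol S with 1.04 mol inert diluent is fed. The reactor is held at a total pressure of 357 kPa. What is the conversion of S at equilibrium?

Let X = conversion of S (basis 1 mol S); extent of reaction ξ = X.
At extent ξ: n_S = 1 − X; n_U = 2X; n_I = 1.04 (inert).
Total moles n_T = 2.04 + X.
y_i = n_i/n_T, p_i = y_i·P. Kp = p_U^2 / (p_S).
Substituting and setting equal to 2.79e+03 kPa gives a polynomial in X; the root in (0,1) is X = 0.868.

X = 0.868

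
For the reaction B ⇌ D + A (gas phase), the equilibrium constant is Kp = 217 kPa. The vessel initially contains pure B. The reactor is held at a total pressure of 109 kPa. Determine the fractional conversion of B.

X = 0.816

Take 1 mol B as basis and let X be its fractional conversion, so ξ = X.
Moles: n_B = 1 − X; n_D = X; n_A = X.
Summing: n_T = 1 + X.
y_i = n_i/n_T, p_i = y_i·P. Kp = p_D p_A / (p_B).
Equating to 217 kPa and solving on 0 < X < 1: X = 0.816.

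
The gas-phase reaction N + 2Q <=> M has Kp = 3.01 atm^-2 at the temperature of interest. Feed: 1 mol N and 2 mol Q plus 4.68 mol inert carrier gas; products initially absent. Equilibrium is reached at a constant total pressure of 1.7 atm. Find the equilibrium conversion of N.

Let X = conversion of N (basis 1 mol N); extent of reaction ξ = X.
Mole table: n_N = 1 − X; n_Q = 2 − 2X; n_M = X; n_I = 4.68 (inert).
Total moles n_T = 7.68 − 2X.
y_i = n_i/n_T, p_i = y_i·P. Kp = p_M / (p_N p_Q^2).
Substituting and setting equal to 3.01 atm^-2 gives a polynomial in X; the root in (0,1) is X = 0.268.

X = 0.268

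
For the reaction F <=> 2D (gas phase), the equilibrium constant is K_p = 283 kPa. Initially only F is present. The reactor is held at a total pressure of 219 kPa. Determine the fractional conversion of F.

Take 1 mol F as basis and let X be its fractional conversion, so ξ = X.
At extent ξ: n_F = 1 − X; n_D = 2X.
Summing: n_T = 1 + X.
Mole fractions y_i = n_i/n_T; K_p = p_D^2 / (p_F) with p_i = y_i·P.
Substituting and setting equal to 283 kPa gives a polynomial in X; the root in (0,1) is X = 0.494.

X = 0.494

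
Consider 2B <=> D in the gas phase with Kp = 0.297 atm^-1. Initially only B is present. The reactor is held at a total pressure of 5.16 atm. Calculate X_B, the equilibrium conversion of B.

Basis: 1 mol B initially; let X = conversion of B. Extent ξ = 0.5X.
At extent ξ: n_B = 1 − X; n_D = 0.5X.
n_T = Σnᵢ = 1 − 0.5X.
With p_i = (n_i/n_T)P, Kp = p_D / (p_B^2).
Setting this equal to 0.297 atm^-1 and taking the physical root (0 < X < 1) gives X = 0.625.

X = 0.625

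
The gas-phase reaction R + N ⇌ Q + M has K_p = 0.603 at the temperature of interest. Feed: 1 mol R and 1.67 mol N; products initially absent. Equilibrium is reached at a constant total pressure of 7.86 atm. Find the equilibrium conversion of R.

X = 0.551

Take 1 mol R as basis and let X be its fractional conversion, so ξ = X.
Species balance: n_R = 1 − X; n_N = 1.67 − X; n_Q = X; n_M = X.
n_T stays at 2.67 (no change in mole number).
With p_i = (n_i/n_T)P, K_p = p_Q p_M / (p_R p_N).
Substituting and setting equal to 0.603 gives a polynomial in X; the root in (0,1) is X = 0.551.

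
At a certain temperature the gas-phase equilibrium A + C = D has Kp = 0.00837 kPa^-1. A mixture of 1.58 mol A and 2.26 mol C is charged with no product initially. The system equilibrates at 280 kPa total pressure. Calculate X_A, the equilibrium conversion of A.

X = 0.527

Basis: 1.58 mol A initially; let X = conversion of A. Extent ξ = 1.58X.
Moles: n_A = 1.58 − 1.58X; n_C = 2.26 − 1.58X; n_D = 1.58X.
n_T = Σnᵢ = 3.84 − 1.58X.
y_i = n_i/n_T, p_i = y_i·P. Kp = p_D / (p_A p_C).
Equating to 0.00837 kPa^-1 and solving on 0 < X < 1: X = 0.527.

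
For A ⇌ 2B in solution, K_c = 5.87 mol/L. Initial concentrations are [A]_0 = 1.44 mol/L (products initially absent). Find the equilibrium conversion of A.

Let X = conversion of A; extent ξ = 1.44·X mol/L.
Concentrations: [A] = 1.44 − 1.44X; [B] = 2.88X.
K_c = [B]^2 / ([A]).
Setting equal to 5.87 and solving for X on (0,1) gives X = 0.621.

X = 0.621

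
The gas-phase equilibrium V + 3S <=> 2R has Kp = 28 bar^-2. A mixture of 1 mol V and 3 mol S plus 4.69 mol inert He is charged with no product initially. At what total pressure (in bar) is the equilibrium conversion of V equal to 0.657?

P = 3 bar

Basis: 1 mol V initially; let X = conversion of V. Extent ξ = X.
At extent ξ: n_V = 1 − X; n_S = 3 − 3X; n_R = 2X; n_I = 4.69 (inert).
Total moles n_T = 8.69 − 2X.
Kp = p_R^2 / (p_V p_S^3) with p_i = (n_i/n_T)·P.
At X = 0.657: the mole-fraction product g(X) = Π y_i^ν_i = 251.4. Since Kp = g(X)·P^{-2}, P = (g/Kp)^(1/2) = (251.4/28)^(1/2) = 3 bar.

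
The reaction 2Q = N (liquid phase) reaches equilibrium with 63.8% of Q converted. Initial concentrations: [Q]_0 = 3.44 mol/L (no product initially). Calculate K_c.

K_c = 0.708 L/mol

Let X = conversion of Q.
Concentrations: [Q] = 3.44 − 3.44X; [N] = 1.72X.
At X = 0.638: [Q] = 1.25, [N] = 1.1.
K_c = [N] / ([Q]^2) = 0.708 L/mol.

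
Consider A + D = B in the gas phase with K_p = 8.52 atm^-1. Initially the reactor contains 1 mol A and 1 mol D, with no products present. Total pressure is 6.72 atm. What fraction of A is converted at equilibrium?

X = 0.869

Basis: 1 mol A initially; let X = conversion of A. Extent ξ = X.
Species balance: n_A = 1 − X; n_D = 1 − X; n_B = X.
n_T = Σnᵢ = 2 − X.
y_i = n_i/n_T, p_i = y_i·P. K_p = p_B / (p_A p_D).
Substituting and setting equal to 8.52 atm^-1 gives a polynomial in X; the root in (0,1) is X = 0.869.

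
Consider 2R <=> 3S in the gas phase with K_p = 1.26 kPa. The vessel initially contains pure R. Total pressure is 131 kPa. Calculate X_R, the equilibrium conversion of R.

Take 1 mol R as basis and let X be its fractional conversion, so ξ = 0.5X.
Species balance: n_R = 1 − X; n_S = 1.5X.
Total moles n_T = 1 + 0.5X.
With p_i = (n_i/n_T)P, K_p = p_S^3 / (p_R^2).
Substituting and setting equal to 1.26 kPa gives a polynomial in X; the root in (0,1) is X = 0.132.

X = 0.132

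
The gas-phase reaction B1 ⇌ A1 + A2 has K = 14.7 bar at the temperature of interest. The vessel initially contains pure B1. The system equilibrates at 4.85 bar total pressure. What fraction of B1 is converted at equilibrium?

Take 1 mol B1 as basis and let X be its fractional conversion, so ξ = X.
Moles: n_B1 = 1 − X; n_A1 = X; n_A2 = X.
n_T = Σnᵢ = 1 + X.
With p_i = (n_i/n_T)P, K = p_A1 p_A2 / (p_B1).
This yields a degree-2 equation in X; solving on (0,1), X = 0.867.

X = 0.867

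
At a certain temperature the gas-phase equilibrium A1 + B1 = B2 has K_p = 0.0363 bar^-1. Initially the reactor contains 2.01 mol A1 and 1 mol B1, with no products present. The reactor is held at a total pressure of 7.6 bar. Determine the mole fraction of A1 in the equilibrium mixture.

Let X = conversion of B1 (basis 1 mol B1); extent of reaction ξ = X.
Moles: n_A1 = 2.01 − X; n_B1 = 1 − X; n_B2 = X.
Total moles n_T = 3.01 − X.
Mole fractions y_i = n_i/n_T; K_p = p_B2 / (p_A1 p_B1) with p_i = y_i·P.
This yields a degree-2 equation in X; solving on (0,1), X = 0.152.
Then n_A1 = 1.86, n_T = 2.86, so y_A1 = 0.650.

y_A1 = 0.650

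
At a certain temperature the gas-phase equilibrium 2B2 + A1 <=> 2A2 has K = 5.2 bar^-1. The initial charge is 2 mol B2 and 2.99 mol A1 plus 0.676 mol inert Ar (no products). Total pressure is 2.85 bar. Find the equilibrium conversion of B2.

Basis: 2 mol B2 initially; let X = conversion of B2. Extent ξ = X.
Moles: n_B2 = 2 − 2X; n_A1 = 2.99 − X; n_A2 = 2X; n_I = 0.676 (inert).
Total moles n_T = 5.67 − X.
Mole fractions y_i = n_i/n_T; K = p_A2^2 / (p_B2^2 p_A1) with p_i = y_i·P.
Equating to 5.2 bar^-1 and solving on 0 < X < 1: X = 0.723.

X = 0.723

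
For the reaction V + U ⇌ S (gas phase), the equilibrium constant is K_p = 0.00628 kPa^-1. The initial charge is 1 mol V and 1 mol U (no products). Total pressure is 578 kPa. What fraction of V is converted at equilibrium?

Take 1 mol V as basis and let X be its fractional conversion, so ξ = X.
At extent ξ: n_V = 1 − X; n_U = 1 − X; n_S = X.
Total moles n_T = 2 − X.
With p_i = (n_i/n_T)P, K_p = p_S / (p_V p_U).
This yields a degree-2 equation in X; solving on (0,1), X = 0.535.

X = 0.535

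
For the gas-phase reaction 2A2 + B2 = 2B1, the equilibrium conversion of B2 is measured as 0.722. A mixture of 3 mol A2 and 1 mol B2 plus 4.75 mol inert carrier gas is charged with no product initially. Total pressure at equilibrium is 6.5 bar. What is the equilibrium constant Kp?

Kp = 3.83 bar^-1

Let X = conversion of B2 (basis 1 mol B2); extent of reaction ξ = X.
Species balance: n_A2 = 3 − 2X; n_B2 = 1 − X; n_B1 = 2X; n_I = 4.75 (inert).
Total moles n_T = 8.75 − X.
At X = 0.722: n_A2 = 1.56, n_B2 = 0.278, n_B1 = 1.44, n_T = 8.03.
p_i = (n_i/n_T)·P. Kp = p_B1^2 / (p_A2^2 p_B2) = 3.83 bar^-1.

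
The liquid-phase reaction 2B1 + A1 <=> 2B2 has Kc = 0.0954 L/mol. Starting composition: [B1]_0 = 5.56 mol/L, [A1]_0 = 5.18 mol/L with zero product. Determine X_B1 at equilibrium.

X = 0.385

Let X = conversion of B1; extent ξ = 5.56X/2 mol/L.
Concentrations: [B1] = 5.56 − 5.56X; [A1] = 5.18 − 2.78X; [B2] = 5.56X.
Kc = [B2]^2 / ([B1]^2 [A1]).
Equating to 0.0954 L/mol: the physical root is X = 0.385.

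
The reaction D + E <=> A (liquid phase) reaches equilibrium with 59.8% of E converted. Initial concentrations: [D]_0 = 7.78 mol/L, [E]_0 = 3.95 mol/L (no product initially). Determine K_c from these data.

Let X = conversion of E.
Concentrations: [D] = 7.78 − 3.95X; [E] = 3.95 − 3.95X; [A] = 3.95X.
At X = 0.598: [D] = 5.42, [E] = 1.59, [A] = 2.36.
K_c = [A] / ([D] [E]) = 0.275 L/mol.

K_c = 0.275 L/mol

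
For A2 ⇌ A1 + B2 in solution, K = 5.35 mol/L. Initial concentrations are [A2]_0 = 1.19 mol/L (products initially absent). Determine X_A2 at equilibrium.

Let X = conversion of A2; extent ξ = 1.19·X mol/L.
Concentrations: [A2] = 1.19 − 1.19X; [A1] = 1.19X; [B2] = 1.19X.
K = [A1] [B2] / ([A2]).
Setting equal to 5.35 and solving for X on (0,1) gives X = 0.842.

X = 0.842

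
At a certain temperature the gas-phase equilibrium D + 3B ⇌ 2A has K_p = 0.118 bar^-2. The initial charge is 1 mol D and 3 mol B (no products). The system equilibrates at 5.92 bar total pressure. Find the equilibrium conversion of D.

X = 0.476

Let X = conversion of D (basis 1 mol D); extent of reaction ξ = X.
Species balance: n_D = 1 − X; n_B = 3 − 3X; n_A = 2X.
Total moles n_T = 4 − 2X.
With p_i = (n_i/n_T)P, K_p = p_A^2 / (p_D p_B^3).
Setting this equal to 0.118 bar^-2 and taking the physical root (0 < X < 1) gives X = 0.476.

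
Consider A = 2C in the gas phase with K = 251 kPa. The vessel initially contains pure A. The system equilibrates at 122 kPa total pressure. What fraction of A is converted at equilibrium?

X = 0.583

Basis: 1 mol A initially; let X = conversion of A. Extent ξ = X.
Moles: n_A = 1 − X; n_C = 2X.
n_T = Σnᵢ = 1 + X.
With p_i = (n_i/n_T)P, K = p_C^2 / (p_A).
Equating to 251 kPa and solving on 0 < X < 1: X = 0.583.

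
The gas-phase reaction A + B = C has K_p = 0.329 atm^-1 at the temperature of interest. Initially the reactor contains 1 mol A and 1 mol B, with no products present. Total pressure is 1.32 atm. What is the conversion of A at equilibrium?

Take 1 mol A as basis and let X be its fractional conversion, so ξ = X.
Moles: n_A = 1 − X; n_B = 1 − X; n_C = X.
Summing: n_T = 2 − X.
With p_i = (n_i/n_T)P, K_p = p_C / (p_A p_B).
Substituting and setting equal to 0.329 atm^-1 gives a polynomial in X; the root in (0,1) is X = 0.165.

X = 0.165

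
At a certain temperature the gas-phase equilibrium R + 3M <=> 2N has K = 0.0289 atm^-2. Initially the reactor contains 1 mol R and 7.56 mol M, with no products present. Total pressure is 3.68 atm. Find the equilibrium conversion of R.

X = 0.461

Let X = conversion of R (basis 1 mol R); extent of reaction ξ = X.
At extent ξ: n_R = 1 − X; n_M = 7.56 − 3X; n_N = 2X.
Total moles n_T = 8.56 − 2X.
With p_i = (n_i/n_T)P, K = p_N^2 / (p_R p_M^3).
This yields a degree-4 equation in X; solving on (0,1), X = 0.461.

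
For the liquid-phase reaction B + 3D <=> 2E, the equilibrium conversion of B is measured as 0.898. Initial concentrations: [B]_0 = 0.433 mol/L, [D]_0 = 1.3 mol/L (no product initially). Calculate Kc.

Kc = 5.76e+03 (mol/L)^-2

Let X = conversion of B.
Concentrations: [B] = 0.433 − 0.433X; [D] = 1.3 − 1.3X; [E] = 0.866X.
At X = 0.898: [B] = 0.0442, [D] = 0.133, [E] = 0.778.
Kc = [E]^2 / ([B] [D]^3) = 5.76e+03 (mol/L)^-2.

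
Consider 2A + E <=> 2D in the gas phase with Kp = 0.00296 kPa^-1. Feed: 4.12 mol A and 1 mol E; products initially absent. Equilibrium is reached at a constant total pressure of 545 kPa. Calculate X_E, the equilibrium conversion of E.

X = 0.576

Take 1 mol E as basis and let X be its fractional conversion, so ξ = X.
Mole table: n_A = 4.12 − 2X; n_E = 1 − X; n_D = 2X.
n_T = Σnᵢ = 5.12 − X.
Mole fractions y_i = n_i/n_T; Kp = p_D^2 / (p_A^2 p_E) with p_i = y_i·P.
Substituting and setting equal to 0.00296 kPa^-1 gives a polynomial in X; the root in (0,1) is X = 0.576.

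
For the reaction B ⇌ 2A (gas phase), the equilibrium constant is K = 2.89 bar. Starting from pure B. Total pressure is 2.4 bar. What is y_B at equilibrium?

y_B = 0.350

Take 1 mol B as basis and let X be its fractional conversion, so ξ = X.
Species balance: n_B = 1 − X; n_A = 2X.
n_T = Σnᵢ = 1 + X.
y_i = n_i/n_T, p_i = y_i·P. K = p_A^2 / (p_B).
Equating to 2.89 bar and solving on 0 < X < 1: X = 0.481.
Then n_B = 0.519, n_T = 1.48, so y_B = 0.350.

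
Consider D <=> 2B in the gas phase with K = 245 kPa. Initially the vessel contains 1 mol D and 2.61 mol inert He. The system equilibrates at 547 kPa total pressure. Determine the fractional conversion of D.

X = 0.486

Let X = conversion of D (basis 1 mol D); extent of reaction ξ = X.
At extent ξ: n_D = 1 − X; n_B = 2X; n_I = 2.61 (inert).
Summing: n_T = 3.61 + X.
Mole fractions y_i = n_i/n_T; K = p_B^2 / (p_D) with p_i = y_i·P.
Equating to 245 kPa and solving on 0 < X < 1: X = 0.486.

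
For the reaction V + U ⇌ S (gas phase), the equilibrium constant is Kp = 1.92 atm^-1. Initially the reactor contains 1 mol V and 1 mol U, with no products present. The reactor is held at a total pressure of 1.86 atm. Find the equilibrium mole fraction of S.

y_S = 0.363

Take 1 mol V as basis and let X be its fractional conversion, so ξ = X.
Species balance: n_V = 1 − X; n_U = 1 − X; n_S = X.
n_T = Σnᵢ = 2 − X.
Mole fractions y_i = n_i/n_T; Kp = p_S / (p_V p_U) with p_i = y_i·P.
This yields a degree-2 equation in X; solving on (0,1), X = 0.532.
Then n_S = 0.532, n_T = 1.47, so y_S = 0.363.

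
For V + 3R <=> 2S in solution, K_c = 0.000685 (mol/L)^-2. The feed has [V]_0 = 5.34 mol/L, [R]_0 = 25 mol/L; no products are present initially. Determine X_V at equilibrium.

X = 0.372

Let X = conversion of V; extent ξ = 5.34·X mol/L.
Concentrations: [V] = 5.34 − 5.34X; [R] = 25 − 16X; [S] = 10.7X.
K_c = [S]^2 / ([V] [R]^3).
Equating to 0.000685 (mol/L)^-2: the physical root is X = 0.372.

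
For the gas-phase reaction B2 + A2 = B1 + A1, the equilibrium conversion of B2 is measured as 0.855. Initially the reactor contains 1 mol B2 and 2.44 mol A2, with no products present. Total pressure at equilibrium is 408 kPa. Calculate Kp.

Let X = conversion of B2 (basis 1 mol B2); extent of reaction ξ = X.
Moles: n_B2 = 1 − X; n_A2 = 2.44 − X; n_B1 = X; n_A1 = X.
Total moles n_T = 3.44 (Δν = 0, constant).
At X = 0.855: n_B2 = 0.145, n_A2 = 1.58, n_B1 = 0.855, n_A1 = 0.855, n_T = 3.44.
p_i = (n_i/n_T)·P. Kp = p_B1 p_A1 / (p_B2 p_A2) = 3.18.

Kp = 3.18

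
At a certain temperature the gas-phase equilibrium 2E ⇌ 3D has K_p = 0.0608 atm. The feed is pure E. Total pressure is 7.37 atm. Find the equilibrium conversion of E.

Let X = conversion of E (basis 1 mol E); extent of reaction ξ = 0.5X.
Mole table: n_E = 1 − X; n_D = 1.5X.
Total moles n_T = 1 + 0.5X.
With p_i = (n_i/n_T)P, K_p = p_D^3 / (p_E^2).
This yields a degree-3 equation in X; solving on (0,1), X = 0.126.

X = 0.126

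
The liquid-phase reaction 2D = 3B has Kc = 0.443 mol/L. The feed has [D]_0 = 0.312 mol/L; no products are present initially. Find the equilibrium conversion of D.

X = 0.483

Let X = conversion of D; extent ξ = 0.312X/2 mol/L.
Concentrations: [D] = 0.312 − 0.312X; [B] = 0.468X.
Kc = [B]^3 / ([D]^2).
Setting equal to 0.443 and solving for X on (0,1) gives X = 0.483.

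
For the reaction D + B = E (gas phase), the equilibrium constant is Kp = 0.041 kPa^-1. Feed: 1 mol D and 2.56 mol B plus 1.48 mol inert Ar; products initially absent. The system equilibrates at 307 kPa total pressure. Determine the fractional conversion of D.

X = 0.838

Basis: 1 mol D initially; let X = conversion of D. Extent ξ = X.
Species balance: n_D = 1 − X; n_B = 2.56 − X; n_E = X; n_I = 1.48 (inert).
n_T = Σnᵢ = 5.04 − X.
With p_i = (n_i/n_T)P, Kp = p_E / (p_D p_B).
Substituting and setting equal to 0.041 kPa^-1 gives a polynomial in X; the root in (0,1) is X = 0.838.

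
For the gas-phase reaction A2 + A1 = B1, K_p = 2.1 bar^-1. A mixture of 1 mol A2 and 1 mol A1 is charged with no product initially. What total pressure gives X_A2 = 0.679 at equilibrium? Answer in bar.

Basis: 1 mol A2 initially; let X = conversion of A2. Extent ξ = X.
Moles: n_A2 = 1 − X; n_A1 = 1 − X; n_B1 = X.
n_T = Σnᵢ = 2 − X.
K_p = p_B1 / (p_A2 p_A1) with p_i = (n_i/n_T)·P.
At X = 0.679: the mole-fraction product g(X) = Π y_i^ν_i = 8.705. Since K_p = g(X)·P^{-1}, P = (g/K_p)^(1/1) = (8.705/2.1)^(1/1) = 4.15 bar.

P = 4.15 bar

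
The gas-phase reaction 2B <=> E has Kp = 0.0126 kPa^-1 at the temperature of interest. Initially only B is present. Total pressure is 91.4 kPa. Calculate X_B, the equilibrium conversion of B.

X = 0.578

Let X = conversion of B (basis 1 mol B); extent of reaction ξ = 0.5X.
Moles: n_B = 1 − X; n_E = 0.5X.
Total moles n_T = 1 − 0.5X.
With p_i = (n_i/n_T)P, Kp = p_E / (p_B^2).
This yields a degree-2 equation in X; solving on (0,1), X = 0.578.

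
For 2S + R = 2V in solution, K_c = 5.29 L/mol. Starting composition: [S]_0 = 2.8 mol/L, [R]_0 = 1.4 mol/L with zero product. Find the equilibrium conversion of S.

Let X = conversion of S; extent ξ = 2.8X/2 mol/L.
Concentrations: [S] = 2.8 − 2.8X; [R] = 1.4 − 1.4X; [V] = 2.8X.
K_c = [V]^2 / ([S]^2 [R]).
Setting equal to 5.29 and solving for X on (0,1) gives X = 0.625.

X = 0.625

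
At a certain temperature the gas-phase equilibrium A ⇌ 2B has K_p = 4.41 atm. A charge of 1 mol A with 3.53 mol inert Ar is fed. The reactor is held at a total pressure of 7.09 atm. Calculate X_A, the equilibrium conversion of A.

X = 0.579

Basis: 1 mol A initially; let X = conversion of A. Extent ξ = X.
At extent ξ: n_A = 1 − X; n_B = 2X; n_I = 3.53 (inert).
n_T = Σnᵢ = 4.53 + X.
With p_i = (n_i/n_T)P, K_p = p_B^2 / (p_A).
Equating to 4.41 atm and solving on 0 < X < 1: X = 0.579.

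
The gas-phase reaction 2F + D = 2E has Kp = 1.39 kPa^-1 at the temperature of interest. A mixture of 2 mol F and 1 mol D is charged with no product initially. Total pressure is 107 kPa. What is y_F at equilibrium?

Basis: 2 mol F initially; let X = conversion of F. Extent ξ = X.
Mole table: n_F = 2 − 2X; n_D = 1 − X; n_E = 2X.
n_T = Σnᵢ = 3 − X.
y_i = n_i/n_T, p_i = y_i·P. Kp = p_E^2 / (p_F^2 p_D).
Setting this equal to 1.39 kPa^-1 and taking the physical root (0 < X < 1) gives X = 0.790.
Then n_F = 0.42, n_T = 2.21, so y_F = 0.190.

y_F = 0.190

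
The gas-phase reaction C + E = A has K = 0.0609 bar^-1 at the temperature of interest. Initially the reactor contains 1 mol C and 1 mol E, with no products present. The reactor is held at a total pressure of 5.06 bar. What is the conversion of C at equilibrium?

Basis: 1 mol C initially; let X = conversion of C. Extent ξ = X.
Species balance: n_C = 1 − X; n_E = 1 − X; n_A = X.
Summing: n_T = 2 − X.
Mole fractions y_i = n_i/n_T; K = p_A / (p_C p_E) with p_i = y_i·P.
This yields a degree-2 equation in X; solving on (0,1), X = 0.126.

X = 0.126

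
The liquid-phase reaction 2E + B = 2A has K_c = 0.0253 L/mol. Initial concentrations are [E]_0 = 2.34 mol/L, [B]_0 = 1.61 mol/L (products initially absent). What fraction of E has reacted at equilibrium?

Let X = conversion of E; extent ξ = 2.34X/2 mol/L.
Concentrations: [E] = 2.34 − 2.34X; [B] = 1.61 − 1.17X; [A] = 2.34X.
K_c = [A]^2 / ([E]^2 [B]).
Setting equal to 0.0253 and solving for X on (0,1) gives X = 0.159.

X = 0.159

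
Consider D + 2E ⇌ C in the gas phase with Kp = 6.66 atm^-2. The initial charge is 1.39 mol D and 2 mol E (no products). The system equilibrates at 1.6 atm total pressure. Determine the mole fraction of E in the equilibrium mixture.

Take 2 mol E as basis and let X be its fractional conversion, so ξ = X.
Species balance: n_D = 1.39 − X; n_E = 2 − 2X; n_C = X.
Total moles n_T = 3.39 − 2X.
y_i = n_i/n_T, p_i = y_i·P. Kp = p_C / (p_D p_E^2).
Equating to 6.66 atm^-2 and solving on 0 < X < 1: X = 0.752.
Then n_E = 0.496, n_T = 1.89, so y_E = 0.263.

y_E = 0.263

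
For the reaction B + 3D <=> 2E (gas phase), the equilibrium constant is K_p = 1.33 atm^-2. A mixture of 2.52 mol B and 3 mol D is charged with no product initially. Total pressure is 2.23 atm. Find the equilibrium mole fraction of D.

y_D = 0.289

Let X = conversion of D (basis 3 mol D); extent of reaction ξ = X.
At extent ξ: n_B = 2.52 − X; n_D = 3 − 3X; n_E = 2X.
n_T = Σnᵢ = 5.52 − 2X.
Mole fractions y_i = n_i/n_T; K_p = p_E^2 / (p_B p_D^3) with p_i = y_i·P.
Setting this equal to 1.33 atm^-2 and taking the physical root (0 < X < 1) gives X = 0.580.
Then n_D = 1.26, n_T = 4.36, so y_D = 0.289.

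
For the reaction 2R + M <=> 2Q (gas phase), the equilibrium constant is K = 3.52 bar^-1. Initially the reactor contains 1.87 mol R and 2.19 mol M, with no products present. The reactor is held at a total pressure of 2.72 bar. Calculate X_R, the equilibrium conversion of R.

Let X = conversion of R (basis 1.87 mol R); extent of reaction ξ = 0.935X.
At extent ξ: n_R = 1.87 − 1.87X; n_M = 2.19 − 0.935X; n_Q = 1.87X.
Summing: n_T = 4.06 − 0.935X.
y_i = n_i/n_T, p_i = y_i·P. K = p_Q^2 / (p_R^2 p_M).
Equating to 3.52 bar^-1 and solving on 0 < X < 1: X = 0.676.

X = 0.676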